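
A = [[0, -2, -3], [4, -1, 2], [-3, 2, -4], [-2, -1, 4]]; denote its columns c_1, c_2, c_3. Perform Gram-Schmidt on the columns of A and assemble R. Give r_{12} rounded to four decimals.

r_{12} = -1.4856

e_1 = c_1/‖c_1‖ = (0, 4, -3, -2)/5.3852 = (0.0000, 0.7428, -0.5571, -0.3714).
r_{12} = e_1·c_2 = -1.4856.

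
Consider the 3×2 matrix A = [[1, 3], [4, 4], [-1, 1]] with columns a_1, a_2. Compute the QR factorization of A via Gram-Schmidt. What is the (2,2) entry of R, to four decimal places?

a_1 = (1, 4, -1); ‖a_1‖ = 4.2426, so e_1 = (0.2357, 0.9428, -0.2357).
e_1·a_2 = 0.2357·3 + 0.9428·4 + (-0.2357)·1 = 4.2426.
u_2 = a_2 − 4.2426·e_1 = (2.0000, 0.0000, 2.0000).
r_{22} = ‖u_2‖ = 2.8284.

r_{22} = 2.8284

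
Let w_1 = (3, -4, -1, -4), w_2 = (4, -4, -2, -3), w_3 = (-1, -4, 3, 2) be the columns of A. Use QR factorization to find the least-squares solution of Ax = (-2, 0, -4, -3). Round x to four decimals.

x = (1.0000, -0.7333, -0.6000)

w_1 = (3, -4, -1, -4); ‖w_1‖ = 6.4807, so e_1 = (0.4629, -0.6172, -0.1543, -0.6172).
e_1·w_2 = 0.4629·4 + (-0.6172)·(-4) + (-0.1543)·(-2) + (-0.6172)·(-3) = 6.4807.
u_2 = w_2 − 6.4807·e_1 = (1.0000, 0.0000, -1.0000, 1.0000).
‖u_2‖ = 1.7321, so e_2 = (0.5774, 0.0000, -0.5774, 0.5774).
e_1·w_3 = 0.4629·(-1) + (-0.6172)·(-4) + (-0.1543)·3 + (-0.6172)·2 = 0.3086; e_2·w_3 = 0.5774·(-1) + (0.0000)·(-4) + (-0.5774)·3 + 0.5774·2 = -1.1547.
u_3 = w_3 − 0.3086·e_1 + 1.1547·e_2 = (-0.4762, -3.8095, 2.3810, 2.8571).
‖u_3‖ = 5.3452, so e_3 = (-0.0891, -0.7127, 0.4454, 0.5345).
Qᵀb = (1.5430, -0.5774, -3.2071).
Back-substitute: x_3 = -3.2071/5.3452 = -0.6000.
x_2 = (-0.5774 + 1.1547·(-0.6000))/1.7321 = -0.7333.
x_1 = (1.5430 − 6.4807·(-0.7333) − 0.3086·(-0.6000))/6.4807 = 1.0000.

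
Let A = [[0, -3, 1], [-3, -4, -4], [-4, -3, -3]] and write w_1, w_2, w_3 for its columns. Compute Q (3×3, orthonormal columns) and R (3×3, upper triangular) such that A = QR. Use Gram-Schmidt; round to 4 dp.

w_1 = (0, -3, -4); ‖w_1‖ = 5.0000, so q_1 = (0.0000, -0.6000, -0.8000).
q_1·w_2 = 0.0000·(-3) + (-0.6000)·(-4) + (-0.8000)·(-3) = 4.8000.
u_2 = w_2 − 4.8000·q_1 = (-3.0000, -1.1200, 0.8400).
‖u_2‖ = 3.3106, so q_2 = (-0.9062, -0.3383, 0.2537).
q_1·w_3 = 0.0000·1 + (-0.6000)·(-4) + (-0.8000)·(-3) = 4.8000; q_2·w_3 = (-0.9062)·1 + (-0.3383)·(-4) + 0.2537·(-3) = -0.3141.
u_3 = w_3 − 4.8000·q_1 + 0.3141·q_2 = (0.7153, -1.2263, 0.9197).
‖u_3‖ = 1.6915, so q_3 = (0.4229, -0.7249, 0.5437).

Q = [[0.0000, -0.9062, 0.4229], [-0.6000, -0.3383, -0.7249], [-0.8000, 0.2537, 0.5437]], R = [[5.0000, 4.8000, 4.8000], [0.0000, 3.3106, -0.3141], [0.0000, 0.0000, 1.6915]]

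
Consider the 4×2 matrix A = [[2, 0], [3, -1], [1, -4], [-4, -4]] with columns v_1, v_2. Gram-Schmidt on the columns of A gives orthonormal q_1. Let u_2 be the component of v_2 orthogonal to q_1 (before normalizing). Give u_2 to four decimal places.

u_2 = (-0.6000, -1.9000, -4.3000, -2.8000)

v_1 = (2, 3, 1, -4); ‖v_1‖ = 5.4772, so q_1 = (0.3651, 0.5477, 0.1826, -0.7303).
q_1·v_2 = 0.3651·0 + 0.5477·(-1) + 0.1826·(-4) + (-0.7303)·(-4) = 1.6432.
u_2 = v_2 − 1.6432·q_1 = (-0.6000, -1.9000, -4.3000, -2.8000).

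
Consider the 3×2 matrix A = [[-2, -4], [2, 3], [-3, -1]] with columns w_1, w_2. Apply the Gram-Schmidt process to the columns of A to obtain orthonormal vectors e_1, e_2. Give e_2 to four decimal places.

e_2 = (-0.6667, 0.3333, 0.6667)

w_1 = (-2, 2, -3); ‖w_1‖ = 4.1231, so e_1 = (-0.4851, 0.4851, -0.7276).
e_1·w_2 = (-0.4851)·(-4) + 0.4851·3 + (-0.7276)·(-1) = 4.1231.
u_2 = w_2 − 4.1231·e_1 = (-2.0000, 1.0000, 2.0000).
‖u_2‖ = 3.0000, so e_2 = (-0.6667, 0.3333, 0.6667).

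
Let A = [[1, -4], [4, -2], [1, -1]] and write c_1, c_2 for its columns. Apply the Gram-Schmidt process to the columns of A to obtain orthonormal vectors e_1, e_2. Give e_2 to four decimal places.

e_1 = c_1/‖c_1‖ = (1, 4, 1)/4.2426 = (0.2357, 0.9428, 0.2357).
r_{12} = e_1·c_2 = -3.0641.
u_2 = c_2 + 3.0641·e_1 = (-3.2778, 0.8889, -0.2778).
‖u_2‖ = 3.4075, so e_2 = (-0.9619, 0.2609, -0.0815).

e_2 = (-0.9619, 0.2609, -0.0815)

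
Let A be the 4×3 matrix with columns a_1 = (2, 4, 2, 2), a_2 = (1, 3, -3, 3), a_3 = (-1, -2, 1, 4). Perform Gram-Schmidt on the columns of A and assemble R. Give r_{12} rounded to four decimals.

a_1 = (2, 4, 2, 2); ‖a_1‖ = 5.2915, so q_1 = (0.3780, 0.7559, 0.3780, 0.3780).
r_{12} = q_1·a_2 = 2.6458.

r_{12} = 2.6458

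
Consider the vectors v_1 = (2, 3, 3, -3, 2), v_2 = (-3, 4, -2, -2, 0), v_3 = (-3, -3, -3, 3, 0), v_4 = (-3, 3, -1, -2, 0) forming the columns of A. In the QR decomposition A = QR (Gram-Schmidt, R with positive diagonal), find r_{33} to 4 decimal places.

r_{33} = 2.1598

v_1 = (2, 3, 3, -3, 2); ‖v_1‖ = 5.9161, so e_1 = (0.3381, 0.5071, 0.5071, -0.5071, 0.3381).
e_1·v_2 = 0.3381·(-3) + 0.5071·4 + 0.5071·(-2) + (-0.5071)·(-2) + 0.3381·0 = 1.0142.
u_2 = v_2 − 1.0142·e_1 = (-3.3429, 3.4857, -2.5143, -1.4857, -0.3429).
‖u_2‖ = 5.6543, so e_2 = (-0.5912, 0.6165, -0.4447, -0.2628, -0.0606).
e_1·v_3 = 0.3381·(-3) + 0.5071·(-3) + 0.5071·(-3) + (-0.5071)·3 + 0.3381·0 = -5.5780; e_2·v_3 = (-0.5912)·(-3) + 0.6165·(-3) + (-0.4447)·(-3) + (-0.2628)·3 + (-0.0606)·0 = 0.4699.
u_3 = v_3 + 5.5780·e_1 − 0.4699·e_2 = (-0.8365, -0.4611, 0.0375, 0.2949, 1.9142).
r_{33} = ‖u_3‖ = 2.1598.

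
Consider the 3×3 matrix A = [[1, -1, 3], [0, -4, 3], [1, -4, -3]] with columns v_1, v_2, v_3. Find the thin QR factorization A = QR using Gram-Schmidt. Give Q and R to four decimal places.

q_1 = v_1/‖v_1‖ = (1, 0, 1)/1.4142 = (0.7071, 0.0000, 0.7071).
r_{12} = q_1·v_2 = -3.5355.
u_2 = v_2 + 3.5355·q_1 = (1.5000, -4.0000, -1.5000).
‖u_2‖ = 4.5277, so q_2 = (0.3313, -0.8835, -0.3313).
r_{13} = q_1·v_3 = 0.0000; r_{23} = q_2·v_3 = -0.6626.
u_3 = v_3 + 0.0000·q_1 + 0.6626·q_2 = (3.2195, 2.4146, -3.2195).
‖u_3‖ = 5.1537, so q_3 = (0.6247, 0.4685, -0.6247).

Q = [[0.7071, 0.3313, 0.6247], [0.0000, -0.8835, 0.4685], [0.7071, -0.3313, -0.6247]], R = [[1.4142, -3.5355, 0.0000], [0.0000, 4.5277, -0.6626], [0.0000, 0.0000, 5.1537]]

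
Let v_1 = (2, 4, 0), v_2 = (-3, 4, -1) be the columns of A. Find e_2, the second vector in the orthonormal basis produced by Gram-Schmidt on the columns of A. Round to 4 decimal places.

v_1 = (2, 4, 0); ‖v_1‖ = 4.4721, so e_1 = (0.4472, 0.8944, 0.0000).
e_1·v_2 = 0.4472·(-3) + 0.8944·4 + 0.0000·(-1) = 2.2361.
u_2 = v_2 − 2.2361·e_1 = (-4.0000, 2.0000, -1.0000).
‖u_2‖ = 4.5826, so e_2 = (-0.8729, 0.4364, -0.2182).

e_2 = (-0.8729, 0.4364, -0.2182)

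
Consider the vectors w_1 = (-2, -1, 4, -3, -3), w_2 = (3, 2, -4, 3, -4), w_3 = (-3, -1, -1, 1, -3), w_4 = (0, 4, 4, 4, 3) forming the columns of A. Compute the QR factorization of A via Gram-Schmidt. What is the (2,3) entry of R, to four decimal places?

w_1 = (-2, -1, 4, -3, -3); ‖w_1‖ = 6.2450, so q_1 = (-0.3203, -0.1601, 0.6405, -0.4804, -0.4804).
q_1·w_2 = (-0.3203)·3 + (-0.1601)·2 + 0.6405·(-4) + (-0.4804)·3 + (-0.4804)·(-4) = -3.3627.
u_2 = w_2 + 3.3627·q_1 = (1.9231, 1.4615, -1.8462, 1.3846, -5.6154).
‖u_2‖ = 6.5339, so q_2 = (0.2943, 0.2237, -0.2825, 0.2119, -0.8594).
r_{23} = q_2·w_3 = 1.9661.

r_{23} = 1.9661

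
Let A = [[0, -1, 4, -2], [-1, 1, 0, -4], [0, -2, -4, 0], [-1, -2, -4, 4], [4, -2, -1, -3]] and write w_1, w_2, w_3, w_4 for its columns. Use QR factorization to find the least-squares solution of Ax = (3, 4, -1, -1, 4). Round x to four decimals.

w_1 = (0, -1, 0, -1, 4); ‖w_1‖ = 4.2426, so q_1 = (0.0000, -0.2357, 0.0000, -0.2357, 0.9428).
q_1·w_2 = 0.0000·(-1) + (-0.2357)·1 + 0.0000·(-2) + (-0.2357)·(-2) + 0.9428·(-2) = -1.6499.
u_2 = w_2 + 1.6499·q_1 = (-1.0000, 0.6111, -2.0000, -2.3889, -0.4444).
‖u_2‖ = 3.3582, so q_2 = (-0.2978, 0.1820, -0.5956, -0.7114, -0.1323).
q_1·w_3 = 0.0000·4 + (-0.2357)·0 + 0.0000·(-4) + (-0.2357)·(-4) + 0.9428·(-1) = 0.0000; q_2·w_3 = (-0.2978)·4 + 0.1820·0 + (-0.5956)·(-4) + (-0.7114)·(-4) + (-0.1323)·(-1) = 4.1689.
u_3 = w_3 + 0.0000·q_1 − 4.1689·q_2 = (5.2414, -0.7586, -1.5172, -1.0345, -0.4483).
‖u_3‖ = 5.6232, so q_3 = (0.9321, -0.1349, -0.2698, -0.1840, -0.0797).
q_1·w_4 = 0.0000·(-2) + (-0.2357)·(-4) + 0.0000·0 + (-0.2357)·4 + 0.9428·(-3) = -2.8284; q_2·w_4 = (-0.2978)·(-2) + 0.1820·(-4) + (-0.5956)·0 + (-0.7114)·4 + (-0.1323)·(-3) = -2.5807; q_3·w_4 = 0.9321·(-2) + (-0.1349)·(-4) + (-0.2698)·0 + (-0.1840)·4 + (-0.0797)·(-3) = -1.8213.
u_4 = w_4 + 2.8284·q_1 + 2.5807·q_2 + 1.8213·q_3 = (-1.0709, -4.4427, -2.0284, 1.1625, -0.8201).
‖u_4‖ = 5.1984, so q_4 = (-0.2060, -0.8546, -0.3902, 0.2236, -0.1578).
Qᵀb = (3.0641, 0.6121, 2.3916, -4.5010).
Back-substitute: x_4 = -4.5010/5.1984 = -0.8659.
x_3 = (2.3916 + 1.8213·(-0.8659))/5.6232 = 0.1449.
x_2 = (0.6121 − 4.1689·0.1449 + 2.5807·(-0.8659))/3.3582 = -0.6630.
x_1 = (3.0641 + 1.6499·(-0.6630) + 0.0000·0.1449 + 2.8284·(-0.8659))/4.2426 = -0.1128.

x = (-0.1128, -0.6630, 0.1449, -0.8659)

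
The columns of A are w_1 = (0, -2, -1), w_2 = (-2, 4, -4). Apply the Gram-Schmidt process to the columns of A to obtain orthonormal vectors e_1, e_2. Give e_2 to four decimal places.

e_1 = w_1/‖w_1‖ = (0, -2, -1)/2.2361 = (0.0000, -0.8944, -0.4472).
r_{12} = e_1·w_2 = -1.7889.
u_2 = w_2 + 1.7889·e_1 = (-2.0000, 2.4000, -4.8000).
‖u_2‖ = 5.7271, so e_2 = (-0.3492, 0.4191, -0.8381).

e_2 = (-0.3492, 0.4191, -0.8381)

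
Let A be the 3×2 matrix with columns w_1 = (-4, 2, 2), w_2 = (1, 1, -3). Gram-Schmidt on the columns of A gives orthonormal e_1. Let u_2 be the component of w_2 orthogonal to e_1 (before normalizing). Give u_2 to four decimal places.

e_1 = w_1/‖w_1‖ = (-4, 2, 2)/4.8990 = (-0.8165, 0.4082, 0.4082).
r_{12} = e_1·w_2 = -1.6330.
u_2 = w_2 + 1.6330·e_1 = (-0.3333, 1.6667, -2.3333).

u_2 = (-0.3333, 1.6667, -2.3333)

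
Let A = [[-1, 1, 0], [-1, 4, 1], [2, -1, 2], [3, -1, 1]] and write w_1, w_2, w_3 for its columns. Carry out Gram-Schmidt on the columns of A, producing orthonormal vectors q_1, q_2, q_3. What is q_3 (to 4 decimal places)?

q_1 = w_1/‖w_1‖ = (-1, -1, 2, 3)/3.8730 = (-0.2582, -0.2582, 0.5164, 0.7746).
r_{12} = q_1·w_2 = -2.5820.
u_2 = w_2 + 2.5820·q_1 = (0.3333, 3.3333, 0.3333, 1.0000).
‖u_2‖ = 3.5119, so q_2 = (0.0949, 0.9492, 0.0949, 0.2847).
r_{13} = q_1·w_3 = 1.5492; r_{23} = q_2·w_3 = 1.4237.
u_3 = w_3 − 1.5492·q_1 − 1.4237·q_2 = (0.2649, 0.0486, 1.0649, -0.6054).
‖u_3‖ = 1.2542, so q_3 = (0.2112, 0.0388, 0.8491, -0.4827).

q_3 = (0.2112, 0.0388, 0.8491, -0.4827)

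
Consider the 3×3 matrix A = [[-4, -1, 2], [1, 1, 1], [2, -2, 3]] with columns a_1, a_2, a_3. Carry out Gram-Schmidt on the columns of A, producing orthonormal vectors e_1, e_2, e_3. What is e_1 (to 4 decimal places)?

a_1 = (-4, 1, 2); ‖a_1‖ = 4.5826, so e_1 = (-0.8729, 0.2182, 0.4364).

e_1 = (-0.8729, 0.2182, 0.4364)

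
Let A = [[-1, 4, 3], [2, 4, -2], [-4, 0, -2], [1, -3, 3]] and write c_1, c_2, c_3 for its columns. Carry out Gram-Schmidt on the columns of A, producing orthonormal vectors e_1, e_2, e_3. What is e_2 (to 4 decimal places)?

c_1 = (-1, 2, -4, 1); ‖c_1‖ = 4.6904, so e_1 = (-0.2132, 0.4264, -0.8528, 0.2132).
e_1·c_2 = (-0.2132)·4 + 0.4264·4 + (-0.8528)·0 + 0.2132·(-3) = 0.2132.
u_2 = c_2 − 0.2132·e_1 = (4.0455, 3.9091, 0.1818, -3.0455).
‖u_2‖ = 6.3996, so e_2 = (0.6321, 0.6108, 0.0284, -0.4759).

e_2 = (0.6321, 0.6108, 0.0284, -0.4759)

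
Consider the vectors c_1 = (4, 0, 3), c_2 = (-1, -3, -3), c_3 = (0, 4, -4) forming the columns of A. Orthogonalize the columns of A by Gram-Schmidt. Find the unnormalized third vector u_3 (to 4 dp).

c_1 = (4, 0, 3); ‖c_1‖ = 5.0000, so q_1 = (0.8000, 0.0000, 0.6000).
q_1·c_2 = 0.8000·(-1) + 0.0000·(-3) + 0.6000·(-3) = -2.6000.
u_2 = c_2 + 2.6000·q_1 = (1.0800, -3.0000, -1.4400).
‖u_2‖ = 3.4986, so q_2 = (0.3087, -0.8575, -0.4116).
q_1·c_3 = 0.8000·0 + 0.0000·4 + 0.6000·(-4) = -2.4000; q_2·c_3 = 0.3087·0 + (-0.8575)·4 + (-0.4116)·(-4) = -1.7836.
u_3 = c_3 + 2.4000·q_1 + 1.7836·q_2 = (2.4706, 2.4706, -3.2941).

u_3 = (2.4706, 2.4706, -3.2941)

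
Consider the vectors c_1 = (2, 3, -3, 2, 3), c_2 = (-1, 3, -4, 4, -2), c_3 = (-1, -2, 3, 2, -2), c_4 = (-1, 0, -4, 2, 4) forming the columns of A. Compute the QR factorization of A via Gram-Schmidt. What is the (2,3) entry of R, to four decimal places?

r_{23} = 1.1074

q_1 = c_1/‖c_1‖ = (2, 3, -3, 2, 3)/5.9161 = (0.3381, 0.5071, -0.5071, 0.3381, 0.5071).
r_{12} = q_1·c_2 = 3.5496.
u_2 = c_2 − 3.5496·q_1 = (-2.2000, 1.2000, -2.2000, 2.8000, -3.8000).
‖u_2‖ = 5.7793, so q_2 = (-0.3807, 0.2076, -0.3807, 0.4845, -0.6575).
r_{23} = q_2·c_3 = 1.1074.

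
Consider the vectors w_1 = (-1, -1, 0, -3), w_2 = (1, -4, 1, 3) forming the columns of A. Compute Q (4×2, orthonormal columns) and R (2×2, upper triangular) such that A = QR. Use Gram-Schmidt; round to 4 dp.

Q = [[-0.3015, 0.0933], [-0.3015, -0.9332], [0.0000, 0.2053], [-0.9045, 0.2799]], R = [[3.3166, -1.8091], [0.0000, 4.8711]]

q_1 = w_1/‖w_1‖ = (-1, -1, 0, -3)/3.3166 = (-0.3015, -0.3015, 0.0000, -0.9045).
r_{12} = q_1·w_2 = -1.8091.
u_2 = w_2 + 1.8091·q_1 = (0.4545, -4.5455, 1.0000, 1.3636).
‖u_2‖ = 4.8711, so q_2 = (0.0933, -0.9332, 0.2053, 0.2799).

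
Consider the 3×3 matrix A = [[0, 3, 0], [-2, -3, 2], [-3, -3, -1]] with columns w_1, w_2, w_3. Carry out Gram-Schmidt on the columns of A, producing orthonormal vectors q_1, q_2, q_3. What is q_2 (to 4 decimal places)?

q_2 = (0.9636, -0.2224, 0.1482)

q_1 = w_1/‖w_1‖ = (0, -2, -3)/3.6056 = (0.0000, -0.5547, -0.8321).
r_{12} = q_1·w_2 = 4.1603.
u_2 = w_2 − 4.1603·q_1 = (3.0000, -0.6923, 0.4615).
‖u_2‖ = 3.1132, so q_2 = (0.9636, -0.2224, 0.1482).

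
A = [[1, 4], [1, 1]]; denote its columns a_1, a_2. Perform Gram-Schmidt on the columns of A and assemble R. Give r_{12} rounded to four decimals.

a_1 = (1, 1); ‖a_1‖ = 1.4142, so e_1 = (0.7071, 0.7071).
r_{12} = e_1·a_2 = 3.5355.

r_{12} = 3.5355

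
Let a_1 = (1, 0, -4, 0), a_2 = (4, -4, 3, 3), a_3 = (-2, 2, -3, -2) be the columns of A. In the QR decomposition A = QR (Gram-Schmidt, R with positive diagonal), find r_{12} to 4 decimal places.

a_1 = (1, 0, -4, 0); ‖a_1‖ = 4.1231, so q_1 = (0.2425, 0.0000, -0.9701, 0.0000).
r_{12} = q_1·a_2 = -1.9403.

r_{12} = -1.9403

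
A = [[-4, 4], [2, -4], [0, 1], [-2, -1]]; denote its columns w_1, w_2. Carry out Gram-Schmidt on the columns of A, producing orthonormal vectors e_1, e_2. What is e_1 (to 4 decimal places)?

e_1 = (-0.8165, 0.4082, 0.0000, -0.4082)

w_1 = (-4, 2, 0, -2); ‖w_1‖ = 4.8990, so e_1 = (-0.8165, 0.4082, 0.0000, -0.4082).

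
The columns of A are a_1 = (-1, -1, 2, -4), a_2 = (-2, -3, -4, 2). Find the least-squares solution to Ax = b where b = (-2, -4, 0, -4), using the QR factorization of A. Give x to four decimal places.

x = (1.3455, 0.6909)

a_1 = (-1, -1, 2, -4); ‖a_1‖ = 4.6904, so q_1 = (-0.2132, -0.2132, 0.4264, -0.8528).
q_1·a_2 = (-0.2132)·(-2) + (-0.2132)·(-3) + 0.4264·(-4) + (-0.8528)·2 = -2.3452.
u_2 = a_2 + 2.3452·q_1 = (-2.5000, -3.5000, -3.0000, 0.0000).
‖u_2‖ = 5.2440, so q_2 = (-0.4767, -0.6674, -0.5721, 0.0000).
Qᵀb = (4.6904, 3.6232).
Back-substitute: x_2 = 3.6232/5.2440 = 0.6909.
x_1 = (4.6904 + 2.3452·0.6909)/4.6904 = 1.3455.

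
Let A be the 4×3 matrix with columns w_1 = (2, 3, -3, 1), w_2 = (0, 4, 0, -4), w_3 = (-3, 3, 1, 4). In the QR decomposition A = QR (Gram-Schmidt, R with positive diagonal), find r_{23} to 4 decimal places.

r_{23} = -0.9974

e_1 = w_1/‖w_1‖ = (2, 3, -3, 1)/4.7958 = (0.4170, 0.6255, -0.6255, 0.2085).
r_{12} = e_1·w_2 = 1.6681.
u_2 = w_2 − 1.6681·e_1 = (-0.6957, 2.9565, 1.0435, -4.3478).
‖u_2‖ = 5.4053, so e_2 = (-0.1287, 0.5470, 0.1930, -0.8044).
r_{23} = e_2·w_3 = -0.9974.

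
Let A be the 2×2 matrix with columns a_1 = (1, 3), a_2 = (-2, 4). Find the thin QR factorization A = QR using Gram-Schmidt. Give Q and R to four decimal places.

q_1 = a_1/‖a_1‖ = (1, 3)/3.1623 = (0.3162, 0.9487).
r_{12} = q_1·a_2 = 3.1623.
u_2 = a_2 − 3.1623·q_1 = (-3.0000, 1.0000).
‖u_2‖ = 3.1623, so q_2 = (-0.9487, 0.3162).

Q = [[0.3162, -0.9487], [0.9487, 0.3162]], R = [[3.1623, 3.1623], [0.0000, 3.1623]]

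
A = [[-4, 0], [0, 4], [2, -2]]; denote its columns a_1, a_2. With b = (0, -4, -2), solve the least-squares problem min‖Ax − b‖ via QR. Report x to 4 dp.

e_1 = a_1/‖a_1‖ = (-4, 0, 2)/4.4721 = (-0.8944, 0.0000, 0.4472).
r_{12} = e_1·a_2 = -0.8944.
u_2 = a_2 + 0.8944·e_1 = (-0.8000, 4.0000, -1.6000).
‖u_2‖ = 4.3818, so e_2 = (-0.1826, 0.9129, -0.3651).
Qᵀb = (-0.8944, -2.9212).
Back-substitute: x_2 = -2.9212/4.3818 = -0.6667.
x_1 = (-0.8944 + 0.8944·(-0.6667))/4.4721 = -0.3333.

x = (-0.3333, -0.6667)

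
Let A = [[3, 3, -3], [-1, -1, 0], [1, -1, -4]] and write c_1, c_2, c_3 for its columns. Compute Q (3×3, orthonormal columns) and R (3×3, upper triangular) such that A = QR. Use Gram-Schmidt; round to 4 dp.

c_1 = (3, -1, 1); ‖c_1‖ = 3.3166, so e_1 = (0.9045, -0.3015, 0.3015).
e_1·c_2 = 0.9045·3 + (-0.3015)·(-1) + 0.3015·(-1) = 2.7136.
u_2 = c_2 − 2.7136·e_1 = (0.5455, -0.1818, -1.8182).
‖u_2‖ = 1.9069, so e_2 = (0.2860, -0.0953, -0.9535).
e_1·c_3 = 0.9045·(-3) + (-0.3015)·0 + 0.3015·(-4) = -3.9196; e_2·c_3 = 0.2860·(-3) + (-0.0953)·0 + (-0.9535)·(-4) = 2.9557.
u_3 = c_3 + 3.9196·e_1 − 2.9557·e_2 = (-0.3000, -0.9000, 0.0000).
‖u_3‖ = 0.9487, so e_3 = (-0.3162, -0.9487, 0.0000).

Q = [[0.9045, 0.2860, -0.3162], [-0.3015, -0.0953, -0.9487], [0.3015, -0.9535, 0.0000]], R = [[3.3166, 2.7136, -3.9196], [0.0000, 1.9069, 2.9557], [0.0000, 0.0000, 0.9487]]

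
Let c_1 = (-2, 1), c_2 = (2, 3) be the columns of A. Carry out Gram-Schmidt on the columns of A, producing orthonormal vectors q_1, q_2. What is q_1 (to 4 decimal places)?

q_1 = (-0.8944, 0.4472)

c_1 = (-2, 1); ‖c_1‖ = 2.2361, so q_1 = (-0.8944, 0.4472).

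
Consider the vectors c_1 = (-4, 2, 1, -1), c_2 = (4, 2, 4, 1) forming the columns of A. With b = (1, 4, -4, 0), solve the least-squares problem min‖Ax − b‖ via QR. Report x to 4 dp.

x = (-0.0491, -0.1201)

e_1 = c_1/‖c_1‖ = (-4, 2, 1, -1)/4.6904 = (-0.8528, 0.4264, 0.2132, -0.2132).
r_{12} = e_1·c_2 = -1.9188.
u_2 = c_2 + 1.9188·e_1 = (2.3636, 2.8182, 4.4091, 0.5909).
‖u_2‖ = 5.7722, so e_2 = (0.4095, 0.4882, 0.7639, 0.1024).
Qᵀb = (0.0000, -0.6930).
Back-substitute: x_2 = -0.6930/5.7722 = -0.1201.
x_1 = (0.0000 + 1.9188·(-0.1201))/4.6904 = -0.0491.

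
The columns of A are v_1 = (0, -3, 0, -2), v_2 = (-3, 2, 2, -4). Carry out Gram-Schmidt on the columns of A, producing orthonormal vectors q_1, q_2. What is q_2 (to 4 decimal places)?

q_1 = v_1/‖v_1‖ = (0, -3, 0, -2)/3.6056 = (0.0000, -0.8321, 0.0000, -0.5547).
r_{12} = q_1·v_2 = 0.5547.
u_2 = v_2 − 0.5547·q_1 = (-3.0000, 2.4615, 2.0000, -3.6923).
‖u_2‖ = 5.7177, so q_2 = (-0.5247, 0.4305, 0.3498, -0.6458).

q_2 = (-0.5247, 0.4305, 0.3498, -0.6458)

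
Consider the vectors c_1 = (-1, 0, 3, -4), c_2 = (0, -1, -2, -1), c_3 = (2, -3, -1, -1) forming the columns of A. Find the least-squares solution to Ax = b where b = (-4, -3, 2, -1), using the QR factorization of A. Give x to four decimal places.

x = (0.5551, 0.2467, -0.0617)

c_1 = (-1, 0, 3, -4); ‖c_1‖ = 5.0990, so e_1 = (-0.1961, 0.0000, 0.5883, -0.7845).
e_1·c_2 = (-0.1961)·0 + 0.0000·(-1) + 0.5883·(-2) + (-0.7845)·(-1) = -0.3922.
u_2 = c_2 + 0.3922·e_1 = (-0.0769, -1.0000, -1.7692, -1.3077).
‖u_2‖ = 2.4179, so e_2 = (-0.0318, -0.4136, -0.7317, -0.5408).
e_1·c_3 = (-0.1961)·2 + 0.0000·(-3) + 0.5883·(-1) + (-0.7845)·(-1) = -0.1961; e_2·c_3 = (-0.0318)·2 + (-0.4136)·(-3) + (-0.7317)·(-1) + (-0.5408)·(-1) = 2.4497.
u_3 = c_3 + 0.1961·e_1 − 2.4497·e_2 = (2.0395, -1.9868, 0.9079, 0.1711).
‖u_3‖ = 2.9934, so e_3 = (0.6813, -0.6637, 0.3033, 0.0571).
Qᵀb = (2.7456, 0.4454, -0.1846).
Back-substitute: x_3 = -0.1846/2.9934 = -0.0617.
x_2 = (0.4454 − 2.4497·(-0.0617))/2.4179 = 0.2467.
x_1 = (2.7456 + 0.3922·0.2467 + 0.1961·(-0.0617))/5.0990 = 0.5551.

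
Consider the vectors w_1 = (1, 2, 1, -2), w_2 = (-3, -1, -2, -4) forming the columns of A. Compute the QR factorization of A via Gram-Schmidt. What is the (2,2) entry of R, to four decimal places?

r_{22} = 5.4681

w_1 = (1, 2, 1, -2); ‖w_1‖ = 3.1623, so e_1 = (0.3162, 0.6325, 0.3162, -0.6325).
e_1·w_2 = 0.3162·(-3) + 0.6325·(-1) + 0.3162·(-2) + (-0.6325)·(-4) = 0.3162.
u_2 = w_2 − 0.3162·e_1 = (-3.1000, -1.2000, -2.1000, -3.8000).
r_{22} = ‖u_2‖ = 5.4681.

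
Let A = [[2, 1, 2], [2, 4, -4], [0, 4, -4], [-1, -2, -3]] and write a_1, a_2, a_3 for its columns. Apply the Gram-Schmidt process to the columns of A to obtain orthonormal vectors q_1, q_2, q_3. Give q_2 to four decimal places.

a_1 = (2, 2, 0, -1); ‖a_1‖ = 3.0000, so q_1 = (0.6667, 0.6667, 0.0000, -0.3333).
q_1·a_2 = 0.6667·1 + 0.6667·4 + 0.0000·4 + (-0.3333)·(-2) = 4.0000.
u_2 = a_2 − 4.0000·q_1 = (-1.6667, 1.3333, 4.0000, -0.6667).
‖u_2‖ = 4.5826, so q_2 = (-0.3637, 0.2910, 0.8729, -0.1455).

q_2 = (-0.3637, 0.2910, 0.8729, -0.1455)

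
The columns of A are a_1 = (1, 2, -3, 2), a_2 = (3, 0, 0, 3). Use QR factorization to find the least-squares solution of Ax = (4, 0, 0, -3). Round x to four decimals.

x = (-0.2593, 0.2963)

q_1 = a_1/‖a_1‖ = (1, 2, -3, 2)/4.2426 = (0.2357, 0.4714, -0.7071, 0.4714).
r_{12} = q_1·a_2 = 2.1213.
u_2 = a_2 − 2.1213·q_1 = (2.5000, -1.0000, 1.5000, 2.0000).
‖u_2‖ = 3.6742, so q_2 = (0.6804, -0.2722, 0.4082, 0.5443).
Qᵀb = (-0.4714, 1.0887).
Back-substitute: x_2 = 1.0887/3.6742 = 0.2963.
x_1 = (-0.4714 − 2.1213·0.2963)/4.2426 = -0.2593.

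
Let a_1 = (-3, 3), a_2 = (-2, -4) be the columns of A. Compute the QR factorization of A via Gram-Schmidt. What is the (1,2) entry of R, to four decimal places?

a_1 = (-3, 3); ‖a_1‖ = 4.2426, so q_1 = (-0.7071, 0.7071).
r_{12} = q_1·a_2 = -1.4142.

r_{12} = -1.4142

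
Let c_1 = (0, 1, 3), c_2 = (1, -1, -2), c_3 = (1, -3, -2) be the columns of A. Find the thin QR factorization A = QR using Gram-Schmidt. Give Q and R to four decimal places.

c_1 = (0, 1, 3); ‖c_1‖ = 3.1623, so e_1 = (0.0000, 0.3162, 0.9487).
e_1·c_2 = 0.0000·1 + 0.3162·(-1) + 0.9487·(-2) = -2.2136.
u_2 = c_2 + 2.2136·e_1 = (1.0000, -0.3000, 0.1000).
‖u_2‖ = 1.0488, so e_2 = (0.9535, -0.2860, 0.0953).
e_1·c_3 = 0.0000·1 + 0.3162·(-3) + 0.9487·(-2) = -2.8460; e_2·c_3 = 0.9535·1 + (-0.2860)·(-3) + 0.0953·(-2) = 1.6209.
u_3 = c_3 + 2.8460·e_1 − 1.6209·e_2 = (-0.5455, -1.6364, 0.5455).
‖u_3‖ = 1.8091, so e_3 = (-0.3015, -0.9045, 0.3015).

Q = [[0.0000, 0.9535, -0.3015], [0.3162, -0.2860, -0.9045], [0.9487, 0.0953, 0.3015]], R = [[3.1623, -2.2136, -2.8460], [0.0000, 1.0488, 1.6209], [0.0000, 0.0000, 1.8091]]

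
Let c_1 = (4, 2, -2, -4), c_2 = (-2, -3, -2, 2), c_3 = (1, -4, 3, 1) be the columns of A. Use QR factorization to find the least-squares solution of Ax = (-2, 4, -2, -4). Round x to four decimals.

c_1 = (4, 2, -2, -4); ‖c_1‖ = 6.3246, so e_1 = (0.6325, 0.3162, -0.3162, -0.6325).
e_1·c_2 = 0.6325·(-2) + 0.3162·(-3) + (-0.3162)·(-2) + (-0.6325)·2 = -2.8460.
u_2 = c_2 + 2.8460·e_1 = (-0.2000, -2.1000, -2.9000, 0.2000).
‖u_2‖ = 3.5917, so e_2 = (-0.0557, -0.5847, -0.8074, 0.0557).
e_1·c_3 = 0.6325·1 + 0.3162·(-4) + (-0.3162)·3 + (-0.6325)·1 = -2.2136; e_2·c_3 = (-0.0557)·1 + (-0.5847)·(-4) + (-0.8074)·3 + 0.0557·1 = -0.0835.
u_3 = c_3 + 2.2136·e_1 + 0.0835·e_2 = (2.3953, -3.3488, 2.2326, -0.3953).
‖u_3‖ = 4.7003, so e_3 = (0.5096, -0.7125, 0.4750, -0.0841).
Qᵀb = (3.1623, -0.8353, -4.4826).
Back-substitute: x_3 = -4.4826/4.7003 = -0.9537.
x_2 = (-0.8353 + 0.0835·(-0.9537))/3.5917 = -0.2547.
x_1 = (3.1623 + 2.8460·(-0.2547) + 2.2136·(-0.9537))/6.3246 = 0.0516.

x = (0.0516, -0.2547, -0.9537)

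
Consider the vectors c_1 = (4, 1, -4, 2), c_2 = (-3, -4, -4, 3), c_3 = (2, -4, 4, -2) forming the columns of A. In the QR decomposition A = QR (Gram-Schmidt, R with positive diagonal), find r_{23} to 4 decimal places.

r_{23} = -1.3433

c_1 = (4, 1, -4, 2); ‖c_1‖ = 6.0828, so q_1 = (0.6576, 0.1644, -0.6576, 0.3288).
q_1·c_2 = 0.6576·(-3) + 0.1644·(-4) + (-0.6576)·(-4) + 0.3288·3 = 0.9864.
u_2 = c_2 − 0.9864·q_1 = (-3.6486, -4.1622, -3.3514, 2.6757).
‖u_2‖ = 7.0019, so q_2 = (-0.5211, -0.5944, -0.4786, 0.3821).
r_{23} = q_2·c_3 = -1.3433.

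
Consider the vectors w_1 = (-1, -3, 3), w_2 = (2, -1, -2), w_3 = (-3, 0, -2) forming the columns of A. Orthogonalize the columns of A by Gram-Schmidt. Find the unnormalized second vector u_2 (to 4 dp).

q_1 = w_1/‖w_1‖ = (-1, -3, 3)/4.3589 = (-0.2294, -0.6882, 0.6882).
r_{12} = q_1·w_2 = -1.1471.
u_2 = w_2 + 1.1471·q_1 = (1.7368, -1.7895, -1.2105).

u_2 = (1.7368, -1.7895, -1.2105)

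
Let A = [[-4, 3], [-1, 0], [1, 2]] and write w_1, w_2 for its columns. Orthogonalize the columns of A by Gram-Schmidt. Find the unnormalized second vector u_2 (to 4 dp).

u_2 = (0.7778, -0.5556, 2.5556)

e_1 = w_1/‖w_1‖ = (-4, -1, 1)/4.2426 = (-0.9428, -0.2357, 0.2357).
r_{12} = e_1·w_2 = -2.3570.
u_2 = w_2 + 2.3570·e_1 = (0.7778, -0.5556, 2.5556).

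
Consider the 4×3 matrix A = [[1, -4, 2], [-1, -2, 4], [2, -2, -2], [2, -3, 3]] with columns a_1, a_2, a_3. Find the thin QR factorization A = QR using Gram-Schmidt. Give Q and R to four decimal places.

Q = [[0.3162, -0.6492, -0.3810], [-0.3162, -0.7420, 0.1270], [0.6325, 0.0927, -0.5080], [0.6325, -0.1391, 0.7620]], R = [[3.1623, -3.7947, 0.0000], [0.0000, 4.3128, -4.8693], [0.0000, 0.0000, 3.0480]]

a_1 = (1, -1, 2, 2); ‖a_1‖ = 3.1623, so e_1 = (0.3162, -0.3162, 0.6325, 0.6325).
e_1·a_2 = 0.3162·(-4) + (-0.3162)·(-2) + 0.6325·(-2) + 0.6325·(-3) = -3.7947.
u_2 = a_2 + 3.7947·e_1 = (-2.8000, -3.2000, 0.4000, -0.6000).
‖u_2‖ = 4.3128, so e_2 = (-0.6492, -0.7420, 0.0927, -0.1391).
e_1·a_3 = 0.3162·2 + (-0.3162)·4 + 0.6325·(-2) + 0.6325·3 = 0.0000; e_2·a_3 = (-0.6492)·2 + (-0.7420)·4 + 0.0927·(-2) + (-0.1391)·3 = -4.8693.
u_3 = a_3 − 0.0000·e_1 + 4.8693·e_2 = (-1.1613, 0.3871, -1.5484, 2.3226).
‖u_3‖ = 3.0480, so e_3 = (-0.3810, 0.1270, -0.5080, 0.7620).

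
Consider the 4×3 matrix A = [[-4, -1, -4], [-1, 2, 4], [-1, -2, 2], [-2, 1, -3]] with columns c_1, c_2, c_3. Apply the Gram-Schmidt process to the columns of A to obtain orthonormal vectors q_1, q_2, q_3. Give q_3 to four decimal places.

c_1 = (-4, -1, -1, -2); ‖c_1‖ = 4.6904, so q_1 = (-0.8528, -0.2132, -0.2132, -0.4264).
q_1·c_2 = (-0.8528)·(-1) + (-0.2132)·2 + (-0.2132)·(-2) + (-0.4264)·1 = 0.4264.
u_2 = c_2 − 0.4264·q_1 = (-0.6364, 2.0909, -1.9091, 1.1818).
‖u_2‖ = 3.1334, so q_2 = (-0.2031, 0.6673, -0.6093, 0.3772).
q_1·c_3 = (-0.8528)·(-4) + (-0.2132)·4 + (-0.2132)·2 + (-0.4264)·(-3) = 3.4112; q_2·c_3 = (-0.2031)·(-4) + 0.6673·4 + (-0.6093)·2 + 0.3772·(-3) = 1.1315.
u_3 = c_3 − 3.4112·q_1 − 1.1315·q_2 = (-0.8611, 3.9722, 3.4167, -1.9722).
‖u_3‖ = 5.6642, so q_3 = (-0.1520, 0.7013, 0.6032, -0.3482).

q_3 = (-0.1520, 0.7013, 0.6032, -0.3482)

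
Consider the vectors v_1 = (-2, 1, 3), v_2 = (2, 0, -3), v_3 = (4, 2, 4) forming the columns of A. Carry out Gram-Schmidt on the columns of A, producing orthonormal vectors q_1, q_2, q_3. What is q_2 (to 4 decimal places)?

q_2 = (0.1482, 0.9636, -0.2224)

q_1 = v_1/‖v_1‖ = (-2, 1, 3)/3.7417 = (-0.5345, 0.2673, 0.8018).
r_{12} = q_1·v_2 = -3.4744.
u_2 = v_2 + 3.4744·q_1 = (0.1429, 0.9286, -0.2143).
‖u_2‖ = 0.9636, so q_2 = (0.1482, 0.9636, -0.2224).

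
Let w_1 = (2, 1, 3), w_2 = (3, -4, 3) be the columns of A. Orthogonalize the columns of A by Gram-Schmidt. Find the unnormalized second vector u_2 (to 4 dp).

u_2 = (1.4286, -4.7857, 0.6429)

w_1 = (2, 1, 3); ‖w_1‖ = 3.7417, so e_1 = (0.5345, 0.2673, 0.8018).
e_1·w_2 = 0.5345·3 + 0.2673·(-4) + 0.8018·3 = 2.9399.
u_2 = w_2 − 2.9399·e_1 = (1.4286, -4.7857, 0.6429).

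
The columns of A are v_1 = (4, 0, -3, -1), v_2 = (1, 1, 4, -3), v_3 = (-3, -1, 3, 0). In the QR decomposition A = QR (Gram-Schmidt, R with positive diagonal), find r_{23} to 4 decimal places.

r_{23} = 0.7763

v_1 = (4, 0, -3, -1); ‖v_1‖ = 5.0990, so q_1 = (0.7845, 0.0000, -0.5883, -0.1961).
q_1·v_2 = 0.7845·1 + 0.0000·1 + (-0.5883)·4 + (-0.1961)·(-3) = -0.9806.
u_2 = v_2 + 0.9806·q_1 = (1.7692, 1.0000, 3.4231, -3.1923).
‖u_2‖ = 5.1028, so q_2 = (0.3467, 0.1960, 0.6708, -0.6256).
r_{23} = q_2·v_3 = 0.7763.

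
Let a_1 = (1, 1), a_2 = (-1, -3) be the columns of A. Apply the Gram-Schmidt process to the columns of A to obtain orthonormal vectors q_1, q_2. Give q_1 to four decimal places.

q_1 = (0.7071, 0.7071)

a_1 = (1, 1); ‖a_1‖ = 1.4142, so q_1 = (0.7071, 0.7071).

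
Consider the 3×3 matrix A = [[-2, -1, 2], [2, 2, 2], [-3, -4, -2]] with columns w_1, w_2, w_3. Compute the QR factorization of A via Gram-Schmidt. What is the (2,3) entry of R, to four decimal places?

r_{23} = 2.6176

w_1 = (-2, 2, -3); ‖w_1‖ = 4.1231, so q_1 = (-0.4851, 0.4851, -0.7276).
q_1·w_2 = (-0.4851)·(-1) + 0.4851·2 + (-0.7276)·(-4) = 4.3656.
u_2 = w_2 − 4.3656·q_1 = (1.1176, -0.1176, -0.8235).
‖u_2‖ = 1.3933, so q_2 = (0.8022, -0.0844, -0.5911).
r_{23} = q_2·w_3 = 2.6176.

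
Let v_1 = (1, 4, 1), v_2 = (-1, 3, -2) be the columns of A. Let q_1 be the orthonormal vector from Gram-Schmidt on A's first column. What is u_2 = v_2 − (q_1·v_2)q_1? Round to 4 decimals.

u_2 = (-1.5000, 1.0000, -2.5000)

v_1 = (1, 4, 1); ‖v_1‖ = 4.2426, so q_1 = (0.2357, 0.9428, 0.2357).
q_1·v_2 = 0.2357·(-1) + 0.9428·3 + 0.2357·(-2) = 2.1213.
u_2 = v_2 − 2.1213·q_1 = (-1.5000, 1.0000, -2.5000).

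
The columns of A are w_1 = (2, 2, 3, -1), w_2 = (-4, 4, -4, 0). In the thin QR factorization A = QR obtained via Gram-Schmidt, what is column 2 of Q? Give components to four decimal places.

w_1 = (2, 2, 3, -1); ‖w_1‖ = 4.2426, so e_1 = (0.4714, 0.4714, 0.7071, -0.2357).
e_1·w_2 = 0.4714·(-4) + 0.4714·4 + 0.7071·(-4) + (-0.2357)·0 = -2.8284.
u_2 = w_2 + 2.8284·e_1 = (-2.6667, 5.3333, -2.0000, -0.6667).
‖u_2‖ = 6.3246, so e_2 = (-0.4216, 0.8433, -0.3162, -0.1054).

e_2 = (-0.4216, 0.8433, -0.3162, -0.1054)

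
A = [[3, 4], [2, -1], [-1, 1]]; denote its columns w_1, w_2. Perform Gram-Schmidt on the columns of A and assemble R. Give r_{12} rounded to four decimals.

w_1 = (3, 2, -1); ‖w_1‖ = 3.7417, so q_1 = (0.8018, 0.5345, -0.2673).
r_{12} = q_1·w_2 = 2.4054.

r_{12} = 2.4054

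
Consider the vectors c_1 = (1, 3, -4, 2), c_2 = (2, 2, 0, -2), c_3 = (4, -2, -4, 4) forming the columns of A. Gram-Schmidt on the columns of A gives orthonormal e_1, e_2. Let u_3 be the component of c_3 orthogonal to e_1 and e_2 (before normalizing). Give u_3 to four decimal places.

u_3 = (4.3953, -3.2326, -0.7442, 1.1628)

c_1 = (1, 3, -4, 2); ‖c_1‖ = 5.4772, so e_1 = (0.1826, 0.5477, -0.7303, 0.3651).
e_1·c_2 = 0.1826·2 + 0.5477·2 + (-0.7303)·0 + 0.3651·(-2) = 0.7303.
u_2 = c_2 − 0.7303·e_1 = (1.8667, 1.6000, 0.5333, -2.2667).
‖u_2‖ = 3.3862, so e_2 = (0.5512, 0.4725, 0.1575, -0.6694).
e_1·c_3 = 0.1826·4 + 0.5477·(-2) + (-0.7303)·(-4) + 0.3651·4 = 4.0166; e_2·c_3 = 0.5512·4 + 0.4725·(-2) + 0.1575·(-4) + (-0.6694)·4 = -2.0475.
u_3 = c_3 − 4.0166·e_1 + 2.0475·e_2 = (4.3953, -3.2326, -0.7442, 1.1628).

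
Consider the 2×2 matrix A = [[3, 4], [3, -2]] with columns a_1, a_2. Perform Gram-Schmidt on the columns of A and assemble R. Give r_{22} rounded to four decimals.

a_1 = (3, 3); ‖a_1‖ = 4.2426, so e_1 = (0.7071, 0.7071).
e_1·a_2 = 0.7071·4 + 0.7071·(-2) = 1.4142.
u_2 = a_2 − 1.4142·e_1 = (3.0000, -3.0000).
r_{22} = ‖u_2‖ = 4.2426.

r_{22} = 4.2426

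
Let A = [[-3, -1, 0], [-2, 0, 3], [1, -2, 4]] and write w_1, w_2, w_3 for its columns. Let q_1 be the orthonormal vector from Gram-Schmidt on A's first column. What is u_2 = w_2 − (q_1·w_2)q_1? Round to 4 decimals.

q_1 = w_1/‖w_1‖ = (-3, -2, 1)/3.7417 = (-0.8018, -0.5345, 0.2673).
r_{12} = q_1·w_2 = 0.2673.
u_2 = w_2 − 0.2673·q_1 = (-0.7857, 0.1429, -2.0714).

u_2 = (-0.7857, 0.1429, -2.0714)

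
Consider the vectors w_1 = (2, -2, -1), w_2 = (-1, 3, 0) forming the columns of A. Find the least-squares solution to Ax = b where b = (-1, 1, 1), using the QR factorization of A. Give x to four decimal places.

x = (-0.6923, -0.1538)

w_1 = (2, -2, -1); ‖w_1‖ = 3.0000, so e_1 = (0.6667, -0.6667, -0.3333).
e_1·w_2 = 0.6667·(-1) + (-0.6667)·3 + (-0.3333)·0 = -2.6667.
u_2 = w_2 + 2.6667·e_1 = (0.7778, 1.2222, -0.8889).
‖u_2‖ = 1.6997, so e_2 = (0.4576, 0.7191, -0.5230).
Qᵀb = (-1.6667, -0.2615).
Back-substitute: x_2 = -0.2615/1.6997 = -0.1538.
x_1 = (-1.6667 + 2.6667·(-0.1538))/3.0000 = -0.6923.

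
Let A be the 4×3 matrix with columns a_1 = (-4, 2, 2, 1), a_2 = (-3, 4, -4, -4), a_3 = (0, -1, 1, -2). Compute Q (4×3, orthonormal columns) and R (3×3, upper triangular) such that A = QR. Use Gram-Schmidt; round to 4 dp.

a_1 = (-4, 2, 2, 1); ‖a_1‖ = 5.0000, so e_1 = (-0.8000, 0.4000, 0.4000, 0.2000).
e_1·a_2 = (-0.8000)·(-3) + 0.4000·4 + 0.4000·(-4) + 0.2000·(-4) = 1.6000.
u_2 = a_2 − 1.6000·e_1 = (-1.7200, 3.3600, -4.6400, -4.3200).
‖u_2‖ = 7.3783, so e_2 = (-0.2331, 0.4554, -0.6289, -0.5855).
e_1·a_3 = (-0.8000)·0 + 0.4000·(-1) + 0.4000·1 + 0.2000·(-2) = -0.4000; e_2·a_3 = (-0.2331)·0 + 0.4554·(-1) + (-0.6289)·1 + (-0.5855)·(-2) = 0.0867.
u_3 = a_3 + 0.4000·e_1 − 0.0867·e_2 = (-0.2998, -0.8795, 1.2145, -1.8692).
‖u_3‖ = 2.4151, so e_3 = (-0.1241, -0.3642, 0.5029, -0.7740).

Q = [[-0.8000, -0.2331, -0.1241], [0.4000, 0.4554, -0.3642], [0.4000, -0.6289, 0.5029], [0.2000, -0.5855, -0.7740]], R = [[5.0000, 1.6000, -0.4000], [0.0000, 7.3783, 0.0867], [0.0000, 0.0000, 2.4151]]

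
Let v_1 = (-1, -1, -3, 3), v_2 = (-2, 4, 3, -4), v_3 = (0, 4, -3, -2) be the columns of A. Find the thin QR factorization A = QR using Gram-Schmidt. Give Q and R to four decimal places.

e_1 = v_1/‖v_1‖ = (-1, -1, -3, 3)/4.4721 = (-0.2236, -0.2236, -0.6708, 0.6708).
r_{12} = e_1·v_2 = -5.1430.
u_2 = v_2 + 5.1430·e_1 = (-3.1500, 2.8500, -0.4500, -0.5500).
‖u_2‖ = 4.3070, so e_2 = (-0.7314, 0.6617, -0.1045, -0.1277).
r_{13} = e_1·v_3 = -0.2236; r_{23} = e_2·v_3 = 3.2157.
u_3 = v_3 + 0.2236·e_1 − 3.2157·e_2 = (2.3019, 1.8221, -2.8140, -1.4394).
‖u_3‖ = 4.3138, so e_3 = (0.5336, 0.4224, -0.6523, -0.3337).

Q = [[-0.2236, -0.7314, 0.5336], [-0.2236, 0.6617, 0.4224], [-0.6708, -0.1045, -0.6523], [0.6708, -0.1277, -0.3337]], R = [[4.4721, -5.1430, -0.2236], [0.0000, 4.3070, 3.2157], [0.0000, 0.0000, 4.3138]]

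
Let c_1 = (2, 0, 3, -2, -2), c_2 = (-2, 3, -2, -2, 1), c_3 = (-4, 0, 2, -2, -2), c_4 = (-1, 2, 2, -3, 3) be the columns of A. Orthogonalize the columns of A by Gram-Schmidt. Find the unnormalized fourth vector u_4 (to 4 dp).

u_4 = (-0.3419, -0.2696, 2.0514, -0.4976, 3.2328)

q_1 = c_1/‖c_1‖ = (2, 0, 3, -2, -2)/4.5826 = (0.4364, 0.0000, 0.6547, -0.4364, -0.4364).
r_{12} = q_1·c_2 = -1.7457.
u_2 = c_2 + 1.7457·q_1 = (-1.2381, 3.0000, -0.8571, -2.7619, 0.2381).
‖u_2‖ = 4.3534, so q_2 = (-0.2844, 0.6891, -0.1969, -0.6344, 0.0547).
r_{13} = q_1·c_3 = 1.3093; r_{23} = q_2·c_3 = 1.9033.
u_3 = c_3 − 1.3093·q_1 − 1.9033·q_2 = (-4.0302, -1.3116, 1.5176, -0.2211, -1.5327).
‖u_3‖ = 4.7606, so q_3 = (-0.8466, -0.2755, 0.3188, -0.0464, -0.3219).
r_{14} = q_1·c_4 = 0.8729; r_{24} = q_2·c_4 = 3.3362; r_{34} = q_3·c_4 = 0.1066.
u_4 = c_4 − 0.8729·q_1 − 3.3362·q_2 − 0.1066·q_3 = (-0.3419, -0.2696, 2.0514, -0.4976, 3.2328).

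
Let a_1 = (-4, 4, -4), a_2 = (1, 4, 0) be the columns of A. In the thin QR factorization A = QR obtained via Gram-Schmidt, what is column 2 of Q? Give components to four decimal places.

a_1 = (-4, 4, -4); ‖a_1‖ = 6.9282, so q_1 = (-0.5774, 0.5774, -0.5774).
q_1·a_2 = (-0.5774)·1 + 0.5774·4 + (-0.5774)·0 = 1.7321.
u_2 = a_2 − 1.7321·q_1 = (2.0000, 3.0000, 1.0000).
‖u_2‖ = 3.7417, so q_2 = (0.5345, 0.8018, 0.2673).

q_2 = (0.5345, 0.8018, 0.2673)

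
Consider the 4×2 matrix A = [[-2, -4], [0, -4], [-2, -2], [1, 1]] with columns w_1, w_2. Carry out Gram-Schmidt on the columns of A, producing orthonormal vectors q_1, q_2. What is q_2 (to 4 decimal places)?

w_1 = (-2, 0, -2, 1); ‖w_1‖ = 3.0000, so q_1 = (-0.6667, 0.0000, -0.6667, 0.3333).
q_1·w_2 = (-0.6667)·(-4) + 0.0000·(-4) + (-0.6667)·(-2) + 0.3333·1 = 4.3333.
u_2 = w_2 − 4.3333·q_1 = (-1.1111, -4.0000, 0.8889, -0.4444).
‖u_2‖ = 4.2687, so q_2 = (-0.2603, -0.9370, 0.2082, -0.1041).

q_2 = (-0.2603, -0.9370, 0.2082, -0.1041)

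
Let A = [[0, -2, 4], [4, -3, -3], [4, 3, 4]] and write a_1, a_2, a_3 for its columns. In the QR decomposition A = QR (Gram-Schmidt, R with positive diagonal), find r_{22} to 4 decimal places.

r_{22} = 4.6904

a_1 = (0, 4, 4); ‖a_1‖ = 5.6569, so q_1 = (0.0000, 0.7071, 0.7071).
q_1·a_2 = 0.0000·(-2) + 0.7071·(-3) + 0.7071·3 = 0.0000.
u_2 = a_2 + 0.0000·q_1 = (-2.0000, -3.0000, 3.0000).
r_{22} = ‖u_2‖ = 4.6904.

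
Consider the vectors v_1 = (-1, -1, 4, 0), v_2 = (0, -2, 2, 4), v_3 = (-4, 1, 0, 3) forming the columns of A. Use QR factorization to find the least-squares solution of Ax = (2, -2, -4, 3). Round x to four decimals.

x = (-1.4207, 1.0396, -0.2744)

v_1 = (-1, -1, 4, 0); ‖v_1‖ = 4.2426, so e_1 = (-0.2357, -0.2357, 0.9428, 0.0000).
e_1·v_2 = (-0.2357)·0 + (-0.2357)·(-2) + 0.9428·2 + 0.0000·4 = 2.3570.
u_2 = v_2 − 2.3570·e_1 = (0.5556, -1.4444, -0.2222, 4.0000).
‖u_2‖ = 4.2947, so e_2 = (0.1294, -0.3363, -0.0517, 0.9314).
e_1·v_3 = (-0.2357)·(-4) + (-0.2357)·1 + 0.9428·0 + 0.0000·3 = 0.7071; e_2·v_3 = 0.1294·(-4) + (-0.3363)·1 + (-0.0517)·0 + 0.9314·3 = 1.9404.
u_3 = v_3 − 0.7071·e_1 − 1.9404·e_2 = (-4.0843, 1.8193, -0.5663, 1.1928).
‖u_3‖ = 4.6621, so e_3 = (-0.8761, 0.3902, -0.1215, 0.2558).
Qᵀb = (-3.7712, 3.9325, -1.2792).
Back-substitute: x_3 = -1.2792/4.6621 = -0.2744.
x_2 = (3.9325 − 1.9404·(-0.2744))/4.2947 = 1.0396.
x_1 = (-3.7712 − 2.3570·1.0396 − 0.7071·(-0.2744))/4.2426 = -1.4207.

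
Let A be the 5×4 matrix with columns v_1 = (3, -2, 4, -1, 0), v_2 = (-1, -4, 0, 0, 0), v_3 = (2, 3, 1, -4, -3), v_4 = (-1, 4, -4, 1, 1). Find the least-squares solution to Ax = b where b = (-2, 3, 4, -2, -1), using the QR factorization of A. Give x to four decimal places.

v_1 = (3, -2, 4, -1, 0); ‖v_1‖ = 5.4772, so q_1 = (0.5477, -0.3651, 0.7303, -0.1826, 0.0000).
q_1·v_2 = 0.5477·(-1) + (-0.3651)·(-4) + 0.7303·0 + (-0.1826)·0 + 0.0000·0 = 0.9129.
u_2 = v_2 − 0.9129·q_1 = (-1.5000, -3.6667, -0.6667, 0.1667, 0.0000).
‖u_2‖ = 4.0208, so q_2 = (-0.3731, -0.9119, -0.1658, 0.0415, 0.0000).
q_1·v_3 = 0.5477·2 + (-0.3651)·3 + 0.7303·1 + (-0.1826)·(-4) + 0.0000·(-3) = 1.4606; q_2·v_3 = (-0.3731)·2 + (-0.9119)·3 + (-0.1658)·1 + 0.0415·(-4) + 0.0000·(-3) = -3.8135.
u_3 = v_3 − 1.4606·q_1 + 3.8135·q_2 = (-0.2227, 0.0557, -0.6990, -3.5753, -3.0000).
‖u_3‖ = 4.7248, so q_3 = (-0.0471, 0.0118, -0.1479, -0.7567, -0.6349).
q_1·v_4 = 0.5477·(-1) + (-0.3651)·4 + 0.7303·(-4) + (-0.1826)·1 + 0.0000·1 = -5.1121; q_2·v_4 = (-0.3731)·(-1) + (-0.9119)·4 + (-0.1658)·(-4) + 0.0415·1 + 0.0000·1 = -2.5700; q_3·v_4 = (-0.0471)·(-1) + 0.0118·4 + (-0.1479)·(-4) + (-0.7567)·1 + (-0.6349)·1 = -0.7056.
u_4 = v_4 + 5.1121·q_1 + 2.5700·q_2 + 0.7056·q_3 = (0.8080, -0.2020, -0.7972, -0.3608, 0.5520).
‖u_4‖ = 1.3281, so q_4 = (0.6084, -0.1521, -0.6002, -0.2716, 0.4156).
Qᵀb = (1.0954, -2.7358, 1.6862, -3.9462).
Back-substitute: x_4 = -3.9462/1.3281 = -2.9713.
x_3 = (1.6862 + 0.7056·(-2.9713))/4.7248 = -0.0869.
x_2 = (-2.7358 + 3.8135·(-0.0869) + 2.5700·(-2.9713))/4.0208 = -2.6620.
x_1 = (1.0954 − 0.9129·(-2.6620) − 1.4606·(-0.0869) + 5.1121·(-2.9713))/5.4772 = -2.1063.

x = (-2.1063, -2.6620, -0.0869, -2.9713)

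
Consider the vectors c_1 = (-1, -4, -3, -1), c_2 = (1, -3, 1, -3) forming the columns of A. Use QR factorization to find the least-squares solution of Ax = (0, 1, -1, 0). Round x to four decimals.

e_1 = c_1/‖c_1‖ = (-1, -4, -3, -1)/5.1962 = (-0.1925, -0.7698, -0.5774, -0.1925).
r_{12} = e_1·c_2 = 2.1170.
u_2 = c_2 − 2.1170·e_1 = (1.4074, -1.3704, 2.2222, -2.5926).
‖u_2‖ = 3.9394, so e_2 = (0.3573, -0.3479, 0.5641, -0.6581).
Qᵀb = (-0.1925, -0.9120).
Back-substitute: x_2 = -0.9120/3.9394 = -0.2315.
x_1 = (-0.1925 − 2.1170·(-0.2315))/5.1962 = 0.0573.

x = (0.0573, -0.2315)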